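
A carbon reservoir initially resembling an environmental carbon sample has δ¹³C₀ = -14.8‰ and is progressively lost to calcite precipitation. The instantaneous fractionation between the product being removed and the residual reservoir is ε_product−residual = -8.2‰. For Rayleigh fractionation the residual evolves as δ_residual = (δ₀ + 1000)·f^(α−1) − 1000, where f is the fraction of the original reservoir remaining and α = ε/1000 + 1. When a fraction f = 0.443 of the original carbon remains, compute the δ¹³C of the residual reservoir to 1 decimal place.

Rayleigh residual: δ_res = (δ₀ + 1000)·f^(α−1) − 1000
α = ε/1000 + 1 = 0.99180, so α − 1 = -0.00820
f^(α−1) = 0.443^(-0.00820) = 1.006699
δ_res = (-14.8 + 1000) × 1.006699 − 1000 = 991.800 − 1000 = -8.20‰

-8.2‰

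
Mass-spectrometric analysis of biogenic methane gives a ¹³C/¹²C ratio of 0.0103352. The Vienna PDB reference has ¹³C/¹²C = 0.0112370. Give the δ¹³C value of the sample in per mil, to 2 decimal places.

-80.25 per mil

δ¹³C = (R_sample / R_standard − 1) × 1000
R_sample / R_standard = 0.0103352 / 0.0112370 = 0.919747
δ¹³C = (0.919747 − 1) × 1000 = -80.253 per mil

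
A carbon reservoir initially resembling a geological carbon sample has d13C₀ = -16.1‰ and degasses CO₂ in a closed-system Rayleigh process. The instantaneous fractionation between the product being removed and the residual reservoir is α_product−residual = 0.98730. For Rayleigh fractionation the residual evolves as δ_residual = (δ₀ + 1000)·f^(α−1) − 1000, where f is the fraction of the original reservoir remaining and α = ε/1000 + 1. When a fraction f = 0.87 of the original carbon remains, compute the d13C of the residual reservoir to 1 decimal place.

-14.4‰

Rayleigh residual: δ_res = (δ₀ + 1000)·f^(α−1) − 1000
α − 1 = -0.01270
f^(α−1) = 0.87^(-0.01270) = 1.001770
δ_res = (-16.1 + 1000) × 1.001770 − 1000 = 985.642 − 1000 = -14.36‰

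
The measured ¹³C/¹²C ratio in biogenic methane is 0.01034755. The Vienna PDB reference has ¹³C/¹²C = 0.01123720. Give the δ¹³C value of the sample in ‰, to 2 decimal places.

δ¹³C = (R_sample / R_standard − 1) × 1000
R_sample / R_standard = 0.01034755 / 0.01123720 = 0.920830
δ¹³C = (0.920830 − 1) × 1000 = -79.170‰

-79.17‰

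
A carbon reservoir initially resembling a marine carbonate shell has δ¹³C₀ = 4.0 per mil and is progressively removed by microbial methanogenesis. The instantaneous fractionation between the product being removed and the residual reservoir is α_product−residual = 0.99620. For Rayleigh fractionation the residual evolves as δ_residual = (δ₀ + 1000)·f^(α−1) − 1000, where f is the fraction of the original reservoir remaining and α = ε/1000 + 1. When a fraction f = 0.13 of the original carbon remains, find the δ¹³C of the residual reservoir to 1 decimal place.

11.8 per mil

Rayleigh residual: δ_res = (δ₀ + 1000)·f^(α−1) − 1000
α − 1 = -0.00380
f^(α−1) = 0.13^(-0.00380) = 1.007783
δ_res = (4.0 + 1000) × 1.007783 − 1000 = 1011.814 − 1000 = 11.81 per mil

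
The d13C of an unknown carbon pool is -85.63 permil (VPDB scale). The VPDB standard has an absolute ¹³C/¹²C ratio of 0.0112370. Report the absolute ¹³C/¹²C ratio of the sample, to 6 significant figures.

R_sample = R_standard × (d13C/1000 + 1)
R_sample = 0.0112370 × (-85.63/1000 + 1) = 0.0112370 × 0.914370
R_sample = 0.0102748

0.0102748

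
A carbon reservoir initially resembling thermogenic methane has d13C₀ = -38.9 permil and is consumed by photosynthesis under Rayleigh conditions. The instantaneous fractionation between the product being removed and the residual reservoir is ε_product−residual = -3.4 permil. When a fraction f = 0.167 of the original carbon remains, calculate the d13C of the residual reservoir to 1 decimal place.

Rayleigh residual: δ_res = (δ₀ + 1000)·f^(α−1) − 1000
α = ε/1000 + 1 = 0.99660, so α − 1 = -0.00340
f^(α−1) = 0.167^(-0.00340) = 1.006104
δ_res = (-38.9 + 1000) × 1.006104 − 1000 = 966.966 − 1000 = -33.03 permil

-33.0 permil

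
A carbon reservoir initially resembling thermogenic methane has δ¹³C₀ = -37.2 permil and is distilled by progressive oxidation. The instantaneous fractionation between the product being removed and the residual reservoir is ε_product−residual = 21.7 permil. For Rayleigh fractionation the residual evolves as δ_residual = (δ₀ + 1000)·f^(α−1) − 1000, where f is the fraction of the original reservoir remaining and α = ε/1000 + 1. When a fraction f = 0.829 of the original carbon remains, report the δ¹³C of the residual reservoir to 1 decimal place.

-41.1 permil

Rayleigh residual: δ_res = (δ₀ + 1000)·f^(α−1) − 1000
α = ε/1000 + 1 = 1.02170, so α − 1 = 0.02170
f^(α−1) = 0.829^(0.02170) = 0.995939
δ_res = (-37.2 + 1000) × 0.995939 − 1000 = 958.890 − 1000 = -41.11 permil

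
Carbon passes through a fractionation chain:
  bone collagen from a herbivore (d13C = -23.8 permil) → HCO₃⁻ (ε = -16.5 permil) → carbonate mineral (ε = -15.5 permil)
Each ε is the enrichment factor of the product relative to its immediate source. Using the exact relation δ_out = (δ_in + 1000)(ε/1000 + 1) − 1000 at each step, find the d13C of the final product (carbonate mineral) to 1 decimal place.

step 1: δ = (-23.80 + 1000)·(-16.5/1000 + 1) − 1000 = -39.91 permil
step 2: δ = (-39.91 + 1000)·(-15.5/1000 + 1) − 1000 = -54.79 permil

-54.8 permil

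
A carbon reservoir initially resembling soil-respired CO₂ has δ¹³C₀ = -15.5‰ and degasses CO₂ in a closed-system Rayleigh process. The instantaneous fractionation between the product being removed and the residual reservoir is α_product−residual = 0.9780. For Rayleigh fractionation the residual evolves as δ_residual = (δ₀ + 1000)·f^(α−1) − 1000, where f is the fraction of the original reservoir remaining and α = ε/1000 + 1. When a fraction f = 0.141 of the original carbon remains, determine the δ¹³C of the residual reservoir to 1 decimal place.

27.9‰

Rayleigh residual: δ_res = (δ₀ + 1000)·f^(α−1) − 1000
α − 1 = -0.02200
f^(α−1) = 0.141^(-0.02200) = 1.044040
δ_res = (-15.5 + 1000) × 1.044040 − 1000 = 1027.857 − 1000 = 27.86‰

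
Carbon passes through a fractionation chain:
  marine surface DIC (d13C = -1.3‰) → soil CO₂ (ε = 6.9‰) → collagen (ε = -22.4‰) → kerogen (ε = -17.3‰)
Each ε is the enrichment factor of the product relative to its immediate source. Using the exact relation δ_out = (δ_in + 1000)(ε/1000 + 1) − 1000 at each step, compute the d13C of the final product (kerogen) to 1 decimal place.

step 1: δ = (-1.30 + 1000)·(6.9/1000 + 1) − 1000 = 5.59‰
step 2: δ = (5.59 + 1000)·(-22.4/1000 + 1) − 1000 = -16.93‰
step 3: δ = (-16.93 + 1000)·(-17.3/1000 + 1) − 1000 = -33.94‰

-33.9‰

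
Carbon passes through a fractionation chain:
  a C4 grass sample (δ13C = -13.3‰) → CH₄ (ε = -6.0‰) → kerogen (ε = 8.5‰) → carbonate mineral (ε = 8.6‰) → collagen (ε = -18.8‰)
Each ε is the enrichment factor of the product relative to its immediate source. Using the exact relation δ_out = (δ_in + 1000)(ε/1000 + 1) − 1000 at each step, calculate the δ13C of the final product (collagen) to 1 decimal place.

-21.1‰

step 1: δ = (-13.30 + 1000)·(-6.0/1000 + 1) − 1000 = -19.22‰
step 2: δ = (-19.22 + 1000)·(8.5/1000 + 1) − 1000 = -10.88‰
step 3: δ = (-10.88 + 1000)·(8.6/1000 + 1) − 1000 = -2.38‰
step 4: δ = (-2.38 + 1000)·(-18.8/1000 + 1) − 1000 = -21.13‰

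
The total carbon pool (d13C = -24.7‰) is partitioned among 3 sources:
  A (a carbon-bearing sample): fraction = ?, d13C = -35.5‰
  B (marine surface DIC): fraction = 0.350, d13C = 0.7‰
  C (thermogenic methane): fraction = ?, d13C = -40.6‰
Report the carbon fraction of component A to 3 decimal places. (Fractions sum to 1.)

Let f_A and f_C be the unknown fractions; fractions sum to 1 so f_A + f_C = 0.650.
Mass balance: Σ fᵢ·δᵢ = δ_bulk ⇒ f_A·(-35.5) + f_C·(-40.6) = -24.7 − (0.245) = -24.945
Substitute f_C = 0.650 − f_A:
f_A·(-35.5 − -40.6) = -24.945 − 0.650×(-40.6) = 1.445
f_A = 1.445 / 5.1 = 0.2833

0.283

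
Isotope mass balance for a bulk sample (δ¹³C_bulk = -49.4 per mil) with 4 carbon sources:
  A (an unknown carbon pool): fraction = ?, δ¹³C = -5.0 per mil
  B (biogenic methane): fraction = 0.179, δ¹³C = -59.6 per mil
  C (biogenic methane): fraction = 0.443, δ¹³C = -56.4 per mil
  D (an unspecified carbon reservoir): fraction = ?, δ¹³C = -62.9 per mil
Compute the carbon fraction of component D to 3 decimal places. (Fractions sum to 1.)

0.205

Let f_D and f_A be the unknown fractions; fractions sum to 1 so f_D + f_A = 0.378.
Mass balance: Σ fᵢ·δᵢ = δ_bulk ⇒ f_D·(-62.9) + f_A·(-5.0) = -49.4 − (-35.654) = -13.746
Substitute f_A = 0.378 − f_D:
f_D·(-62.9 − -5.0) = -13.746 − 0.378×(-5.0) = -11.856
f_D = -11.856 / -57.9 = 0.2048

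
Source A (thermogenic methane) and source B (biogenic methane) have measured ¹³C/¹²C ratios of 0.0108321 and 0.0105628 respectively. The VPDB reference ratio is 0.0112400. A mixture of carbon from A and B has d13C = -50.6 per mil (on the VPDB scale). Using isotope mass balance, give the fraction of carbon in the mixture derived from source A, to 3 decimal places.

δ_A = (0.0108321/0.0112400 − 1)×1000 = (0.963710 − 1)×1000 = -36.290 per mil
δ_B = (0.0105628/0.0112400 − 1)×1000 = (0.939751 − 1)×1000 = -60.249 per mil
f_A = (δ_mix − δ_B)/(δ_A − δ_B) = (-50.6 − (-60.249))/(-36.290 − (-60.249))
f_A = 9.649 / 23.959 = 0.4027

0.403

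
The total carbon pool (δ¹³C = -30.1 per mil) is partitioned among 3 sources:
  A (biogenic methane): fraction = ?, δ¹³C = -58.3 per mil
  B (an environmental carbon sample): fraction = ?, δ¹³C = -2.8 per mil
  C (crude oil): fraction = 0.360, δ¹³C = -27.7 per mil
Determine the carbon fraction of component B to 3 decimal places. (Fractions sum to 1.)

0.310

Let f_B and f_A be the unknown fractions; fractions sum to 1 so f_B + f_A = 0.640.
Mass balance: Σ fᵢ·δᵢ = δ_bulk ⇒ f_B·(-2.8) + f_A·(-58.3) = -30.1 − (-9.972) = -20.128
Substitute f_A = 0.640 − f_B:
f_B·(-2.8 − -58.3) = -20.128 − 0.640×(-58.3) = 17.184
f_B = 17.184 / 55.5 = 0.3096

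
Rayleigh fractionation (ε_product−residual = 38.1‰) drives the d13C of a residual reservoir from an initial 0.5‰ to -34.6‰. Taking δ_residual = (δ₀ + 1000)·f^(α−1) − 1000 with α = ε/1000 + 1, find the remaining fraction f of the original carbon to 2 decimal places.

α − 1 = ε/1000 = 0.0381
(δ_res + 1000)/(δ₀ + 1000) = (-34.6 + 1000)/(0.5 + 1000) = 965.4/1000.5 = 0.964918
f = 0.964918^(1/0.0381) = exp(ln(0.964918)/0.0381) = exp(-0.03571/0.0381)
f = exp(-0.9373) = 0.3917

0.39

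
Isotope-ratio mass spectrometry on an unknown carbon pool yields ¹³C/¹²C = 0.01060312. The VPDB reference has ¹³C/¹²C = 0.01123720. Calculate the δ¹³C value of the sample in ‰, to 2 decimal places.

-56.43‰

δ¹³C = (R_sample / R_standard − 1) × 1000
R_sample / R_standard = 0.01060312 / 0.01123720 = 0.943573
δ¹³C = (0.943573 − 1) × 1000 = -56.427‰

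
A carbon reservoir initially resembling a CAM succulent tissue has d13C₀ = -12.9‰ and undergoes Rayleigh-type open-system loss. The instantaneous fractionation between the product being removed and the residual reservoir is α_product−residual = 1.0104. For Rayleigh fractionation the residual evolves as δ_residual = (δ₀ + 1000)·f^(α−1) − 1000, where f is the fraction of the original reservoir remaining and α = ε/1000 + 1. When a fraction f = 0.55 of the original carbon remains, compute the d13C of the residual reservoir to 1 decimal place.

-19.0‰

Rayleigh residual: δ_res = (δ₀ + 1000)·f^(α−1) − 1000
α − 1 = 0.01040
f^(α−1) = 0.55^(0.01040) = 0.993802
δ_res = (-12.9 + 1000) × 0.993802 − 1000 = 980.982 − 1000 = -19.02‰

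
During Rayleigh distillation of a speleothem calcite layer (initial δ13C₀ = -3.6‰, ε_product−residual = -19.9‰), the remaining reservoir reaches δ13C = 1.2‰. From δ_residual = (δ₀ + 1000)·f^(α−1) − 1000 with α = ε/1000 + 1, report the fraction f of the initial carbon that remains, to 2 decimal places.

0.79

α − 1 = ε/1000 = -0.0199
(δ_res + 1000)/(δ₀ + 1000) = (1.2 + 1000)/(-3.6 + 1000) = 1001.2/996.4 = 1.004817
f = 1.004817^(1/-0.0199) = exp(ln(1.004817)/-0.0199) = exp(0.00481/-0.0199)
f = exp(-0.2415) = 0.7855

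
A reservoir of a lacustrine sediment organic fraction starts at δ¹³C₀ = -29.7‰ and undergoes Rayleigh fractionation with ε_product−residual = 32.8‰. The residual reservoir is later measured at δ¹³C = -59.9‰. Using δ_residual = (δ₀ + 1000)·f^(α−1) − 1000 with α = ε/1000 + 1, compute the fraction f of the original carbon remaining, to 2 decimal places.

α − 1 = ε/1000 = 0.0328
(δ_res + 1000)/(δ₀ + 1000) = (-59.9 + 1000)/(-29.7 + 1000) = 940.1/970.3 = 0.968876
f = 0.968876^(1/0.0328) = exp(ln(0.968876)/0.0328) = exp(-0.03162/0.0328)
f = exp(-0.9640) = 0.3814

0.38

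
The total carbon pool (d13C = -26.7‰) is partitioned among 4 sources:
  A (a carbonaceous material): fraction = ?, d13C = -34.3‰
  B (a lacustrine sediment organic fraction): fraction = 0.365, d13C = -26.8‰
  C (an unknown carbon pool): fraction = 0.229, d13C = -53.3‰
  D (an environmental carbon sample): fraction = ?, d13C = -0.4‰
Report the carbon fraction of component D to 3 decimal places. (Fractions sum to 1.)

Let f_D and f_A be the unknown fractions; fractions sum to 1 so f_D + f_A = 0.406.
Mass balance: Σ fᵢ·δᵢ = δ_bulk ⇒ f_D·(-0.4) + f_A·(-34.3) = -26.7 − (-21.988) = -4.712
Substitute f_A = 0.406 − f_D:
f_D·(-0.4 − -34.3) = -4.712 − 0.406×(-34.3) = 9.214
f_D = 9.214 / 33.9 = 0.2718

0.272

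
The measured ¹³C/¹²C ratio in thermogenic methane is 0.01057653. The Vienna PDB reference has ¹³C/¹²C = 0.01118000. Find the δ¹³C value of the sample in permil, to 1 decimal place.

-54.0 permil

δ¹³C = (R_sample / R_standard − 1) × 1000
R_sample / R_standard = 0.01057653 / 0.01118000 = 0.946022
δ¹³C = (0.946022 − 1) × 1000 = -53.98 permil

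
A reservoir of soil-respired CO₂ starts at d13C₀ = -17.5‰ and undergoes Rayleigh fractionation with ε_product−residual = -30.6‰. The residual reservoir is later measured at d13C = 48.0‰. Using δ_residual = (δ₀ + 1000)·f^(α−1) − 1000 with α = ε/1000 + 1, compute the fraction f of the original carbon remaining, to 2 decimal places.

α − 1 = ε/1000 = -0.0306
(δ_res + 1000)/(δ₀ + 1000) = (48.0 + 1000)/(-17.5 + 1000) = 1048.0/982.5 = 1.066667
f = 1.066667^(1/-0.0306) = exp(ln(1.066667)/-0.0306) = exp(0.06454/-0.0306)
f = exp(-2.1091) = 0.1213

0.12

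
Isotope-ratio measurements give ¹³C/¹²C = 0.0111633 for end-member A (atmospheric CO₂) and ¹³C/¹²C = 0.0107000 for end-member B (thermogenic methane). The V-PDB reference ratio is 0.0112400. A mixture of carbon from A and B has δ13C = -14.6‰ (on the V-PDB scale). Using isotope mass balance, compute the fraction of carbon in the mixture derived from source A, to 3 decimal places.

δ_A = (0.0111633/0.0112400 − 1)×1000 = (0.993176 − 1)×1000 = -6.824‰
δ_B = (0.0107000/0.0112400 − 1)×1000 = (0.951957 − 1)×1000 = -48.043‰
f_A = (δ_mix − δ_B)/(δ_A − δ_B) = (-14.6 − (-48.043))/(-6.824 − (-48.043))
f_A = 33.443 / 41.219 = 0.8113

0.811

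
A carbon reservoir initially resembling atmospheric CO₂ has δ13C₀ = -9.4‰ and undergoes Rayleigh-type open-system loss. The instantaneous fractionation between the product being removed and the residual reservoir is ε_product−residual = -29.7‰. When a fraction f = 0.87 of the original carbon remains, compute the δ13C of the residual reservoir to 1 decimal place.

-5.3‰

Rayleigh residual: δ_res = (δ₀ + 1000)·f^(α−1) − 1000
α = ε/1000 + 1 = 0.97030, so α − 1 = -0.02970
f^(α−1) = 0.87^(-0.02970) = 1.004145
δ_res = (-9.4 + 1000) × 1.004145 − 1000 = 994.706 − 1000 = -5.29‰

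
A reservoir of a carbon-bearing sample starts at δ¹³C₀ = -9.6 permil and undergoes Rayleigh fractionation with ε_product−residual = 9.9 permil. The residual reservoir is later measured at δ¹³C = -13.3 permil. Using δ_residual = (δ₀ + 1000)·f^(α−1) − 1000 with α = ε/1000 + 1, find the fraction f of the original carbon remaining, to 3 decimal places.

0.685

α − 1 = ε/1000 = 0.0099
(δ_res + 1000)/(δ₀ + 1000) = (-13.3 + 1000)/(-9.6 + 1000) = 986.7/990.4 = 0.996264
f = 0.996264^(1/0.0099) = exp(ln(0.996264)/0.0099) = exp(-0.00374/0.0099)
f = exp(-0.3781) = 0.6852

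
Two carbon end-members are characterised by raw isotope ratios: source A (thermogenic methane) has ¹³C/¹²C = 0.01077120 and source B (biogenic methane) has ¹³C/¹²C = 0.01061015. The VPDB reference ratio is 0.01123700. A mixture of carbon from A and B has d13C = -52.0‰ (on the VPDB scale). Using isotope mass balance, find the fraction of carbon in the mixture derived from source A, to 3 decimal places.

0.264

δ_A = (0.01077120/0.01123700 − 1)×1000 = (0.958548 − 1)×1000 = -41.452‰
δ_B = (0.01061015/0.01123700 − 1)×1000 = (0.944216 − 1)×1000 = -55.784‰
f_A = (δ_mix − δ_B)/(δ_A − δ_B) = (-52.0 − (-55.784))/(-41.452 − (-55.784))
f_A = 3.784 / 14.332 = 0.2641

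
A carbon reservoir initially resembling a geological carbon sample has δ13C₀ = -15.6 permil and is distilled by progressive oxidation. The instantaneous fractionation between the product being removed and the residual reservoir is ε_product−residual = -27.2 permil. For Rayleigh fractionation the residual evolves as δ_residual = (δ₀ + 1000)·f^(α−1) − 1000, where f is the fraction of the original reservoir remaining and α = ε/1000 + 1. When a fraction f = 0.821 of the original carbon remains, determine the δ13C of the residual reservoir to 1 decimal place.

-10.3 permil

Rayleigh residual: δ_res = (δ₀ + 1000)·f^(α−1) − 1000
α = ε/1000 + 1 = 0.97280, so α − 1 = -0.02720
f^(α−1) = 0.821^(-0.02720) = 1.005379
δ_res = (-15.6 + 1000) × 1.005379 − 1000 = 989.695 − 1000 = -10.30 permil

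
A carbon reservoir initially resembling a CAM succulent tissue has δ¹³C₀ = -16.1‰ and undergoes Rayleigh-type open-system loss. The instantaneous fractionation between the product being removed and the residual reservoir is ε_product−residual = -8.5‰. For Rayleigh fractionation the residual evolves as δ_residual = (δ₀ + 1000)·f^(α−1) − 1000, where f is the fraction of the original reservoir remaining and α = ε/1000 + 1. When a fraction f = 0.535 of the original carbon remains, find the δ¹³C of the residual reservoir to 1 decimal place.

-10.9‰

Rayleigh residual: δ_res = (δ₀ + 1000)·f^(α−1) − 1000
α = ε/1000 + 1 = 0.99150, so α − 1 = -0.00850
f^(α−1) = 0.535^(-0.00850) = 1.005331
δ_res = (-16.1 + 1000) × 1.005331 − 1000 = 989.145 − 1000 = -10.86‰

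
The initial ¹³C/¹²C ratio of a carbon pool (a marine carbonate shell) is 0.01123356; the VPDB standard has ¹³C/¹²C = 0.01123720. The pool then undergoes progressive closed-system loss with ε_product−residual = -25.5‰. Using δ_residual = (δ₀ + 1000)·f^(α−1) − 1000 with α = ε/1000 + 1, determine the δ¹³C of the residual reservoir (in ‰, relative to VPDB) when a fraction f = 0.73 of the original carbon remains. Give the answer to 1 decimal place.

δ₀ = (0.01123356/0.01123720 − 1)×1000 = (0.999676 − 1)×1000 = -0.324‰
α − 1 = ε/1000 = -0.0255
f^(α−1) = 0.73^(-0.0255) = 1.008057
δ_res = (-0.324 + 1000) × 1.008057 − 1000 = 1007.731 − 1000 = 7.73‰

7.7‰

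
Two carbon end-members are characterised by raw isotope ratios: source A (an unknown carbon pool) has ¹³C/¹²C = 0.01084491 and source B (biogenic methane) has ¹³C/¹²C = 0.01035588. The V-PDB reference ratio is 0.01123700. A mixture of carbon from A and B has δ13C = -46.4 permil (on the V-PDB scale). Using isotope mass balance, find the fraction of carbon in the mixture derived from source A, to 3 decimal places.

δ_A = (0.01084491/0.01123700 − 1)×1000 = (0.965107 − 1)×1000 = -34.893 permil
δ_B = (0.01035588/0.01123700 − 1)×1000 = (0.921588 − 1)×1000 = -78.412 permil
f_A = (δ_mix − δ_B)/(δ_A − δ_B) = (-46.4 − (-78.412))/(-34.893 − (-78.412))
f_A = 32.012 / 43.520 = 0.7356

0.736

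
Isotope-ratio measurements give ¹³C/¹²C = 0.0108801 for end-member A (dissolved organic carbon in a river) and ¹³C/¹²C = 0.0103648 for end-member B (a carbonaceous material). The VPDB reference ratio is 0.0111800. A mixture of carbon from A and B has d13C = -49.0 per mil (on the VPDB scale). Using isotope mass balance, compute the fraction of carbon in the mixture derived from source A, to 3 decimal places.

δ_A = (0.0108801/0.0111800 − 1)×1000 = (0.973175 − 1)×1000 = -26.825 per mil
δ_B = (0.0103648/0.0111800 − 1)×1000 = (0.927084 − 1)×1000 = -72.916 per mil
f_A = (δ_mix − δ_B)/(δ_A − δ_B) = (-49.0 − (-72.916))/(-26.825 − (-72.916))
f_A = 23.916 / 46.091 = 0.5189

0.519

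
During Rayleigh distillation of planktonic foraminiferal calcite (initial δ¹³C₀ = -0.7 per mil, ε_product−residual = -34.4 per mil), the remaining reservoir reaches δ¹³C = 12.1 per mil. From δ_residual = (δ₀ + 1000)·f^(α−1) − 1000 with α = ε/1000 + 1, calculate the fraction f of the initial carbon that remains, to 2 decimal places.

α − 1 = ε/1000 = -0.0344
(δ_res + 1000)/(δ₀ + 1000) = (12.1 + 1000)/(-0.7 + 1000) = 1012.1/999.3 = 1.012809
f = 1.012809^(1/-0.0344) = exp(ln(1.012809)/-0.0344) = exp(0.01273/-0.0344)
f = exp(-0.3700) = 0.6907

0.69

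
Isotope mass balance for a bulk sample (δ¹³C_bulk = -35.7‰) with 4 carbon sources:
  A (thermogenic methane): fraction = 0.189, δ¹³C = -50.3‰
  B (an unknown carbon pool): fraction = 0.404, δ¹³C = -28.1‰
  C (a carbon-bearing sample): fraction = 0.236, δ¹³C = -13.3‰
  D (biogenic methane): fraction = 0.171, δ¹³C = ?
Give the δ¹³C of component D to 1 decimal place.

Isotope mass balance: δ_bulk = Σ fᵢ·δᵢ.
-35.7 = 0.189×(-50.3) + 0.404×(-28.1) + 0.236×(-13.3) + 0.171×δ_D
0.171·δ_D = -35.7 − (-23.998) = -11.702
δ_D = -11.702 / 0.171 = -68.43‰

-68.4‰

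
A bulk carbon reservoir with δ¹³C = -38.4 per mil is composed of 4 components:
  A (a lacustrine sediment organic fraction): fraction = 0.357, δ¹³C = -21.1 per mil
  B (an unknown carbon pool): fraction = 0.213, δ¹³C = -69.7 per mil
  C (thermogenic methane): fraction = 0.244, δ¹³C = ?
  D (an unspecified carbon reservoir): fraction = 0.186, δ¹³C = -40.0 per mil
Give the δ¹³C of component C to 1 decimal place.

Isotope mass balance: δ_bulk = Σ fᵢ·δᵢ.
-38.4 = 0.357×(-21.1) + 0.213×(-69.7) + 0.244×δ_C + 0.186×(-40.0)
0.244·δ_C = -38.4 − (-29.819) = -8.581
δ_C = -8.581 / 0.244 = -35.17 per mil

-35.2 per mil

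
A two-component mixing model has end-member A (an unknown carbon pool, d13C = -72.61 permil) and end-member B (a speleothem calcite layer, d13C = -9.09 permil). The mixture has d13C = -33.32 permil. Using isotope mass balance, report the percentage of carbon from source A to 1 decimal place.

δ_mix = f_A·δ_A + (1 − f_A)·δ_B  ⇒  f_A = (δ_mix − δ_B)/(δ_A − δ_B)
f_A = (-33.32 − (-9.09)) / (-72.61 − (-9.09))
f_A = -24.23 / -63.52 = 0.3815

38.1%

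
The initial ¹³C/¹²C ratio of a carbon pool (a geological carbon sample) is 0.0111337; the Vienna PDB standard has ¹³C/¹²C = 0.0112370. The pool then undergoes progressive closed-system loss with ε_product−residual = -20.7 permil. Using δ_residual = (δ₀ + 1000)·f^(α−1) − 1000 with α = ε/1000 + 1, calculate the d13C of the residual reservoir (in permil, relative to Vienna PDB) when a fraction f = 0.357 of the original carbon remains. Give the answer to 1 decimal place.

δ₀ = (0.0111337/0.0112370 − 1)×1000 = (0.990807 − 1)×1000 = -9.193 permil
α − 1 = ε/1000 = -0.0207
f^(α−1) = 0.357^(-0.0207) = 1.021550
δ_res = (-9.193 + 1000) × 1.021550 − 1000 = 1012.159 − 1000 = 12.16 permil

12.2 permil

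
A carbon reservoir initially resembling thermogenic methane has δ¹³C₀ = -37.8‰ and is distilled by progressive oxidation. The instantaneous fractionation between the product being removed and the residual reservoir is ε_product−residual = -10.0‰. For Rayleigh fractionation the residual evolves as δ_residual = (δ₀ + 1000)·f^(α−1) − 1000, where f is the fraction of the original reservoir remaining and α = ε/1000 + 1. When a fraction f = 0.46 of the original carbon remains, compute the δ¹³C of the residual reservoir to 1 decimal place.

-30.3‰

Rayleigh residual: δ_res = (δ₀ + 1000)·f^(α−1) − 1000
α = ε/1000 + 1 = 0.99000, so α − 1 = -0.01000
f^(α−1) = 0.46^(-0.01000) = 1.007796
δ_res = (-37.8 + 1000) × 1.007796 − 1000 = 969.701 − 1000 = -30.30‰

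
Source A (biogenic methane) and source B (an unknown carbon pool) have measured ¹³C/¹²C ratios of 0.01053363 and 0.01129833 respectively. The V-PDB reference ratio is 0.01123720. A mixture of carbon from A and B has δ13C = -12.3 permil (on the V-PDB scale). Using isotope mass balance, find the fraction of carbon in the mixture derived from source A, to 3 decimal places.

0.261

δ_A = (0.01053363/0.01123720 − 1)×1000 = (0.937389 − 1)×1000 = -62.611 permil
δ_B = (0.01129833/0.01123720 − 1)×1000 = (1.005440 − 1)×1000 = 5.440 permil
f_A = (δ_mix − δ_B)/(δ_A − δ_B) = (-12.3 − (5.440))/(-62.611 − (5.440))
f_A = -17.740 / -68.051 = 0.2607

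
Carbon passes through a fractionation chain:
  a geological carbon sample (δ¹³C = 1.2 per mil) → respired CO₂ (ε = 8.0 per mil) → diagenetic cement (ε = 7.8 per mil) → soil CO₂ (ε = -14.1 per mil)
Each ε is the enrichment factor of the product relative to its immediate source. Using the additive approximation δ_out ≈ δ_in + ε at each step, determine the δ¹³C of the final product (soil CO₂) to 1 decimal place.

step 1: δ ≈ 1.2 + (8.0) = 9.2 per mil
step 2: δ ≈ 9.2 + (7.8) = 17.0 per mil
step 3: δ ≈ 17.0 + (-14.1) = 2.9 per mil

2.9 per mil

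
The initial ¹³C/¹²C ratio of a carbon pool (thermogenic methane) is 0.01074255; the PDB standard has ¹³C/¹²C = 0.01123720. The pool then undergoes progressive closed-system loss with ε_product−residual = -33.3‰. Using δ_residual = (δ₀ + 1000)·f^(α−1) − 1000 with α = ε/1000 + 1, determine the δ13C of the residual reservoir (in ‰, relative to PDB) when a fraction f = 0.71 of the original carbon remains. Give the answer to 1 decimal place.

δ₀ = (0.01074255/0.01123720 − 1)×1000 = (0.955981 − 1)×1000 = -44.019‰
α − 1 = ε/1000 = -0.0333
f^(α−1) = 0.71^(-0.0333) = 1.011470
δ_res = (-44.019 + 1000) × 1.011470 − 1000 = 966.946 − 1000 = -33.05‰

-33.1‰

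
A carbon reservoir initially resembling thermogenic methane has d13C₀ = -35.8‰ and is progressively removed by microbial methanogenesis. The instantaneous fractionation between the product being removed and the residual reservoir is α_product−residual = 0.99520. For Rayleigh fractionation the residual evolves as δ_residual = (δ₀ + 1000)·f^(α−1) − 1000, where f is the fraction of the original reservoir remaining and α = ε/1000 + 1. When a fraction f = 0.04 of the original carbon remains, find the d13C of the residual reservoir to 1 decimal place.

-20.8‰

Rayleigh residual: δ_res = (δ₀ + 1000)·f^(α−1) − 1000
α − 1 = -0.00480
f^(α−1) = 0.04^(-0.00480) = 1.015571
δ_res = (-35.8 + 1000) × 1.015571 − 1000 = 979.213 − 1000 = -20.79‰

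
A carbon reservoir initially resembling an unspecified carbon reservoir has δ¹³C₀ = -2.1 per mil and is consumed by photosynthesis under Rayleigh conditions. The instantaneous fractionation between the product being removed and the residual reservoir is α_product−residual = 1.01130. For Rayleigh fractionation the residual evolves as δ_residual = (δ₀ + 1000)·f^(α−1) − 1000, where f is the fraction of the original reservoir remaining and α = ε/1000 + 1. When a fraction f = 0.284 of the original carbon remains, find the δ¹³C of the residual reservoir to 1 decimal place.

-16.2 per mil

Rayleigh residual: δ_res = (δ₀ + 1000)·f^(α−1) − 1000
α − 1 = 0.01130
f^(α−1) = 0.284^(0.01130) = 0.985876
δ_res = (-2.1 + 1000) × 0.985876 − 1000 = 983.806 − 1000 = -16.19 per mil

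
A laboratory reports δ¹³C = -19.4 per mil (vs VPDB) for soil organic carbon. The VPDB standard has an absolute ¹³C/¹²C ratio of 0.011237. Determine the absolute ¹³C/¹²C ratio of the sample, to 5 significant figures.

0.011019

R_sample = R_standard × (δ¹³C/1000 + 1)
R_sample = 0.011237 × (-19.4/1000 + 1) = 0.011237 × 0.980600
R_sample = 0.0110190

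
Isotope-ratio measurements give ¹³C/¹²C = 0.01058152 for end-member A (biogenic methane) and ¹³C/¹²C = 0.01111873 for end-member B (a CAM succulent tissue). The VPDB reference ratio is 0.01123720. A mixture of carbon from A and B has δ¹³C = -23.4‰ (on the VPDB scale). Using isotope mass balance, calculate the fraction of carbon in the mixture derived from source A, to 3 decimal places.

0.269

δ_A = (0.01058152/0.01123720 − 1)×1000 = (0.941651 − 1)×1000 = -58.349‰
δ_B = (0.01111873/0.01123720 − 1)×1000 = (0.989457 − 1)×1000 = -10.543‰
f_A = (δ_mix − δ_B)/(δ_A − δ_B) = (-23.4 − (-10.543))/(-58.349 − (-10.543))
f_A = -12.857 / -47.806 = 0.2689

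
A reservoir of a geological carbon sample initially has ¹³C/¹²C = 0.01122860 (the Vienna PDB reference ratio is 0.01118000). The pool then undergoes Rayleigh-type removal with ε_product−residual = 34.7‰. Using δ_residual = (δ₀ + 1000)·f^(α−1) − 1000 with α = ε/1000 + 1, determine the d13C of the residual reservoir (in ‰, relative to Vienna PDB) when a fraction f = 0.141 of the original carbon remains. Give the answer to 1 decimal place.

δ₀ = (0.01122860/0.01118000 − 1)×1000 = (1.004347 − 1)×1000 = 4.347‰
α − 1 = ε/1000 = 0.0347
f^(α−1) = 0.141^(0.0347) = 0.934282
δ_res = (4.347 + 1000) × 0.934282 − 1000 = 938.343 − 1000 = -61.66‰

-61.7‰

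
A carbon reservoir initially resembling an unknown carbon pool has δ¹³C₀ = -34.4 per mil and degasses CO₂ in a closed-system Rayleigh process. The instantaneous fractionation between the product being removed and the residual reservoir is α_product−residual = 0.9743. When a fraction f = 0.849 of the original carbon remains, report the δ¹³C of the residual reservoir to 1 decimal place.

Rayleigh residual: δ_res = (δ₀ + 1000)·f^(α−1) − 1000
α − 1 = -0.02570
f^(α−1) = 0.849^(-0.02570) = 1.004216
δ_res = (-34.4 + 1000) × 1.004216 − 1000 = 969.671 − 1000 = -30.33 per mil

-30.3 per mil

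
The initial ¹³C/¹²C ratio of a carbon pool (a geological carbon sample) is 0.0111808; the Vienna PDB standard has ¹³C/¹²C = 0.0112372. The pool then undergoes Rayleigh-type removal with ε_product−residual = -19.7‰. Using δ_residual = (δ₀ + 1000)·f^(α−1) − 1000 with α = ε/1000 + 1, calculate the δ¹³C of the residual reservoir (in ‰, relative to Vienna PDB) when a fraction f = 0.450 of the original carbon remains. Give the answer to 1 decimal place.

δ₀ = (0.0111808/0.0112372 − 1)×1000 = (0.994981 − 1)×1000 = -5.019‰
α − 1 = ε/1000 = -0.0197
f^(α−1) = 0.450^(-0.0197) = 1.015855
δ_res = (-5.019 + 1000) × 1.015855 − 1000 = 1010.756 − 1000 = 10.76‰

10.8‰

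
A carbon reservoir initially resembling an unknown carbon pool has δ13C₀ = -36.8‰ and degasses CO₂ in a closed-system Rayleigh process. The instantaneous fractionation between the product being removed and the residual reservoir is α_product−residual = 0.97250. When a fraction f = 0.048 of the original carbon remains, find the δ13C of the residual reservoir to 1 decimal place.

47.1‰

Rayleigh residual: δ_res = (δ₀ + 1000)·f^(α−1) − 1000
α − 1 = -0.02750
f^(α−1) = 0.048^(-0.02750) = 1.087091
δ_res = (-36.8 + 1000) × 1.087091 − 1000 = 1047.086 − 1000 = 47.09‰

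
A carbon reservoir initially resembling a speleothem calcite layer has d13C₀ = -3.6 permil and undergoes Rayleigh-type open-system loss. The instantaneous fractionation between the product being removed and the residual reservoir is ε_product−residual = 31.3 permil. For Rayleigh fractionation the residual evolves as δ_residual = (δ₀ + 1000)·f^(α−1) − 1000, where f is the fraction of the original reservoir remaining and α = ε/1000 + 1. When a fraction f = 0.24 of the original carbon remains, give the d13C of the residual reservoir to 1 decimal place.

Rayleigh residual: δ_res = (δ₀ + 1000)·f^(α−1) − 1000
α = ε/1000 + 1 = 1.03130, so α − 1 = 0.03130
f^(α−1) = 0.24^(0.03130) = 0.956314
δ_res = (-3.6 + 1000) × 0.956314 − 1000 = 952.871 − 1000 = -47.13 permil

-47.1 permil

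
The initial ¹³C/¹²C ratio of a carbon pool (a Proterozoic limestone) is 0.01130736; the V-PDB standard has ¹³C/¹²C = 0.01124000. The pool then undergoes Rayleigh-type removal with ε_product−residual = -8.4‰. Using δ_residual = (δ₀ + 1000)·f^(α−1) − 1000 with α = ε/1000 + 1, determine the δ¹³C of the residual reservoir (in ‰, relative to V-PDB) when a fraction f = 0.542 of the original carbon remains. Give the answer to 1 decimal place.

11.2‰

δ₀ = (0.01130736/0.01124000 − 1)×1000 = (1.005993 − 1)×1000 = 5.993‰
α − 1 = ε/1000 = -0.0084
f^(α−1) = 0.542^(-0.0084) = 1.005158
δ_res = (5.993 + 1000) × 1.005158 − 1000 = 1011.182 − 1000 = 11.18‰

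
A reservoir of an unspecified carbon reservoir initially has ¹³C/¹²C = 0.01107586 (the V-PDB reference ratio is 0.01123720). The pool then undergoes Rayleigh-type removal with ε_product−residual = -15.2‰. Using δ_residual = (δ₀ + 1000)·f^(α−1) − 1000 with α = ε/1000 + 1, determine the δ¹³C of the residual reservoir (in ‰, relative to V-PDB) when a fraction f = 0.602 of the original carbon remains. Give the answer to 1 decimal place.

-6.7‰

δ₀ = (0.01107586/0.01123720 − 1)×1000 = (0.985642 − 1)×1000 = -14.358‰
α − 1 = ε/1000 = -0.0152
f^(α−1) = 0.602^(-0.0152) = 1.007744
δ_res = (-14.358 + 1000) × 1.007744 − 1000 = 993.275 − 1000 = -6.73‰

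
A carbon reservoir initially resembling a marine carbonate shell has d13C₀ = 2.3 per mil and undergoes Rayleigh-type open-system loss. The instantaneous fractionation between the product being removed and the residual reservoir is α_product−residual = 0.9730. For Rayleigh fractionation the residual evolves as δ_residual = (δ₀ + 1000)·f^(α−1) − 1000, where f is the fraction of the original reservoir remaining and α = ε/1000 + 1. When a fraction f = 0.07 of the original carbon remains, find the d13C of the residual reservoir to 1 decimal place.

Rayleigh residual: δ_res = (δ₀ + 1000)·f^(α−1) − 1000
α − 1 = -0.02700
f^(α−1) = 0.07^(-0.02700) = 1.074440
δ_res = (2.3 + 1000) × 1.074440 − 1000 = 1076.912 − 1000 = 76.91 per mil

76.9 per mil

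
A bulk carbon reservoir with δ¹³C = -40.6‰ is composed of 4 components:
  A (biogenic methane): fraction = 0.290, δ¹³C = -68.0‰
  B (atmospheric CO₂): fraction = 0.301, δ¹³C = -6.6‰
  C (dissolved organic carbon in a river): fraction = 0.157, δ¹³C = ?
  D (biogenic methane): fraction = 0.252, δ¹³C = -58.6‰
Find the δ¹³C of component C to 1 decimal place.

Isotope mass balance: δ_bulk = Σ fᵢ·δᵢ.
-40.6 = 0.290×(-68.0) + 0.301×(-6.6) + 0.157×δ_C + 0.252×(-58.6)
0.157·δ_C = -40.6 − (-36.474) = -4.126
δ_C = -4.126 / 0.157 = -26.28‰

-26.3‰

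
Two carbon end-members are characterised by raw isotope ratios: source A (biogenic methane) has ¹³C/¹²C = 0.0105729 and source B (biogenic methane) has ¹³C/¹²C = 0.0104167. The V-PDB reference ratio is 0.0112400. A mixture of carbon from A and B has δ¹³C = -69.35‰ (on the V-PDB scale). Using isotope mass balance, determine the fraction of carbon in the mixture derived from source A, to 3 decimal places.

0.280

δ_A = (0.0105729/0.0112400 − 1)×1000 = (0.940649 − 1)×1000 = -59.351‰
δ_B = (0.0104167/0.0112400 − 1)×1000 = (0.926753 − 1)×1000 = -73.247‰
f_A = (δ_mix − δ_B)/(δ_A − δ_B) = (-69.35 − (-73.247))/(-59.351 − (-73.247))
f_A = 3.897 / 13.897 = 0.2804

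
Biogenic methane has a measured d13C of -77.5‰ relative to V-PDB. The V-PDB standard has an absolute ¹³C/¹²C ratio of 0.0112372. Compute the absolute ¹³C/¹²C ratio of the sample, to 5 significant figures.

R_sample = R_standard × (d13C/1000 + 1)
R_sample = 0.0112372 × (-77.5/1000 + 1) = 0.0112372 × 0.922500
R_sample = 0.0103663

0.010366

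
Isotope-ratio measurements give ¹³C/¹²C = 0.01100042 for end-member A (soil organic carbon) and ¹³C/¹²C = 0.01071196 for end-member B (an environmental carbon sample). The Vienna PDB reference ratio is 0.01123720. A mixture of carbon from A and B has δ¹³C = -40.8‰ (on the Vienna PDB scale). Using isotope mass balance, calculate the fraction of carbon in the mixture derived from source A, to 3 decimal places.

δ_A = (0.01100042/0.01123720 − 1)×1000 = (0.978929 − 1)×1000 = -21.071‰
δ_B = (0.01071196/0.01123720 − 1)×1000 = (0.953259 − 1)×1000 = -46.741‰
f_A = (δ_mix − δ_B)/(δ_A − δ_B) = (-40.8 − (-46.741))/(-21.071 − (-46.741))
f_A = 5.941 / 25.670 = 0.2314

0.231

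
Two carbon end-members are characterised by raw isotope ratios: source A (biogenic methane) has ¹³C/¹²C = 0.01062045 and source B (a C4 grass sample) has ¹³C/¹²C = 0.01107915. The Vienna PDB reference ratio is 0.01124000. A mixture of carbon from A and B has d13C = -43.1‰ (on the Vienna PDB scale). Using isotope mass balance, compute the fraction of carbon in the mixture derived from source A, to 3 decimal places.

δ_A = (0.01062045/0.01124000 − 1)×1000 = (0.944880 − 1)×1000 = -55.120‰
δ_B = (0.01107915/0.01124000 − 1)×1000 = (0.985690 − 1)×1000 = -14.310‰
f_A = (δ_mix − δ_B)/(δ_A − δ_B) = (-43.1 − (-14.310))/(-55.120 − (-14.310))
f_A = -28.790 / -40.810 = 0.7055

0.705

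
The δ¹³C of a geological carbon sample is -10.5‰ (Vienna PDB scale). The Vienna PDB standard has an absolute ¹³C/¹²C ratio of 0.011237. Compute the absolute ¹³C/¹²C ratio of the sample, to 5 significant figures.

R_sample = R_standard × (δ¹³C/1000 + 1)
R_sample = 0.011237 × (-10.5/1000 + 1) = 0.011237 × 0.989500
R_sample = 0.0111190

0.011119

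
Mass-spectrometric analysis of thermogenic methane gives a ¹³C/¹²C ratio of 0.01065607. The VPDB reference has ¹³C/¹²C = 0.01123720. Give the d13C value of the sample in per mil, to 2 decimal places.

d13C = (R_sample / R_standard − 1) × 1000
R_sample / R_standard = 0.01065607 / 0.01123720 = 0.948285
d13C = (0.948285 − 1) × 1000 = -51.715 per mil

-51.71 per mil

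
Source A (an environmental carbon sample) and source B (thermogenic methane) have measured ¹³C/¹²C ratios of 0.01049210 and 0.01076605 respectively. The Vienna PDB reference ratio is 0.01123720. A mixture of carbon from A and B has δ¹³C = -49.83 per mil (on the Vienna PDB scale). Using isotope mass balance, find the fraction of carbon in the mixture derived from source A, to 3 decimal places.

δ_A = (0.01049210/0.01123720 − 1)×1000 = (0.933693 − 1)×1000 = -66.307 per mil
δ_B = (0.01076605/0.01123720 − 1)×1000 = (0.958072 − 1)×1000 = -41.928 per mil
f_A = (δ_mix − δ_B)/(δ_A − δ_B) = (-49.83 − (-41.928))/(-66.307 − (-41.928))
f_A = -7.902 / -24.379 = 0.3241

0.324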